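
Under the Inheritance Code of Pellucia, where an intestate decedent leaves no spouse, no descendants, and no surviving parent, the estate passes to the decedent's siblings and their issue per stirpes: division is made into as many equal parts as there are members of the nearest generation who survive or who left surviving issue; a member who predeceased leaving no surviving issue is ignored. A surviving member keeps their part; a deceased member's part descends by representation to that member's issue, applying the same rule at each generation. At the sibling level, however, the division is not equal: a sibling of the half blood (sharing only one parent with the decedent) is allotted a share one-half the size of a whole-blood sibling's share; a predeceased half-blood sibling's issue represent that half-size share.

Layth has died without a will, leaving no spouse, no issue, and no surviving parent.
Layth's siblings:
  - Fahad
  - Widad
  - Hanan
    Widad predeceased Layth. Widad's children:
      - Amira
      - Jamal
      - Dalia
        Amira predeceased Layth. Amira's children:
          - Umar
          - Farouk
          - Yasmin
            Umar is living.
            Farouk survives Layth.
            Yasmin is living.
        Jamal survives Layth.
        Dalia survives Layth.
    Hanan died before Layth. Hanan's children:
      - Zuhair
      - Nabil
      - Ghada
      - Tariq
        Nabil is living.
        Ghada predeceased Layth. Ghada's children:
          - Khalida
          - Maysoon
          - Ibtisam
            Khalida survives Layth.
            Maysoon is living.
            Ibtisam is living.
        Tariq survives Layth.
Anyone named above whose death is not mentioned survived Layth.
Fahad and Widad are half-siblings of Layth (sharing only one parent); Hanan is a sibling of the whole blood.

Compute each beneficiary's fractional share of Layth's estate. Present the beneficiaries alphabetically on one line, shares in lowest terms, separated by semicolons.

Dalia 1/12; Fahad 1/4; Farouk 1/36; Ibtisam 1/24; Jamal 1/12; Khalida 1/24; Maysoon 1/24; Nabil 1/8; Tariq 1/8; Umar 1/36; Yasmin 1/36; Zuhair 1/8

No spouse, descendants, or parent survives, so the estate passes to Layth's siblings per stirpes.
Half-blood siblings count for one-half the weight of whole-blood siblings at the initial division.
Dividing 1 in proportion to weights (total weight 2): Fahad (weight 1/2) → 1/4; Widad (weight 1/2) → 1/4; Hanan (weight 1) → 1/2.
Fahad is living and takes 1/4.
Widad predeceased; the 1/4 allotted to Widad's branch passes to Widad's issue by representation.
The 1/4 is divided into 3 equal shares of 1/12 among Amira, Jamal, Dalia.
Amira predeceased; the 1/12 allotted to Amira's branch passes to Amira's issue by representation.
The 1/12 is divided into 3 equal shares of 1/36 among Umar, Farouk, Yasmin.
Umar is living and takes 1/36.
Farouk is living and takes 1/36.
Yasmin is living and takes 1/36.
Jamal is living and takes 1/12.
Dalia is living and takes 1/12.
Hanan predeceased; the 1/2 allotted to Hanan's branch passes to Hanan's issue by representation.
The 1/2 is divided into 4 equal shares of 1/8 among Zuhair, Nabil, Ghada, Tariq.
Zuhair is living and takes 1/8.
Nabil is living and takes 1/8.
Ghada predeceased; the 1/8 allotted to Ghada's branch passes to Ghada's issue by representation.
The 1/8 is divided into 3 equal shares of 1/24 among Khalida, Maysoon, Ibtisam.
Khalida is living and takes 1/24.
Maysoon is living and takes 1/24.
Ibtisam is living and takes 1/24.
Tariq is living and takes 1/8.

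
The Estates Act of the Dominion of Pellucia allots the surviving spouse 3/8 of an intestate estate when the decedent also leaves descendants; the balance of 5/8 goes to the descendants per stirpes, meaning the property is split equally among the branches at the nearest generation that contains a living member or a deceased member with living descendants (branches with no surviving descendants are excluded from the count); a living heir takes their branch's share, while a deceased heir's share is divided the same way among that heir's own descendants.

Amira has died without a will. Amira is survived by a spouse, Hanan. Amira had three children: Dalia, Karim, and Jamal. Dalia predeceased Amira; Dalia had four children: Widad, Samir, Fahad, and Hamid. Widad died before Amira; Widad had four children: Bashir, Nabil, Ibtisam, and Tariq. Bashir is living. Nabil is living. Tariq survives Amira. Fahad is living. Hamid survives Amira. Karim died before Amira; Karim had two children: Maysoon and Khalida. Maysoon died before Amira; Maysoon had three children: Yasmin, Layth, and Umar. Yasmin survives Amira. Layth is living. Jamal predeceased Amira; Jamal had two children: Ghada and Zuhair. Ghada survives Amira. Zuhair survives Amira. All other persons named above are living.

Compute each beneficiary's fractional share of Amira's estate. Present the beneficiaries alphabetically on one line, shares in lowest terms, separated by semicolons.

Hanan, as surviving spouse, takes 3/8.
The remaining 5/8 passes to Amira's descendants per stirpes.
The 5/8 is divided into 3 equal shares of 5/24 among Dalia, Karim, Jamal.
Dalia predeceased; the 5/24 allotted to Dalia's branch passes to Dalia's issue by representation.
The 5/24 is divided into 4 equal shares of 5/96 among Widad, Samir, Fahad, Hamid.
Widad predeceased; the 5/96 allotted to Widad's branch passes to Widad's issue by representation.
The 5/96 is divided into 4 equal shares of 5/384 among Bashir, Nabil, Ibtisam, Tariq.
Bashir is living and takes 5/384.
Nabil is living and takes 5/384.
Ibtisam is living and takes 5/384.
Tariq is living and takes 5/384.
Samir is living and takes 5/96.
Fahad is living and takes 5/96.
Hamid is living and takes 5/96.
Karim predeceased; the 5/24 allotted to Karim's branch passes to Karim's issue by representation.
The 5/24 is divided into 2 equal shares of 5/48 among Maysoon, Khalida.
Maysoon predeceased; the 5/48 allotted to Maysoon's branch passes to Maysoon's issue by representation.
The 5/48 is divided into 3 equal shares of 5/144 among Yasmin, Layth, Umar.
Yasmin is living and takes 5/144.
Layth is living and takes 5/144.
Umar is living and takes 5/144.
Khalida is living and takes 5/48.
Jamal predeceased; the 5/24 allotted to Jamal's branch passes to Jamal's issue by representation.
The 5/24 is divided into 2 equal shares of 5/48 among Ghada, Zuhair.
Ghada is living and takes 5/48.
Zuhair is living and takes 5/48.

Bashir 5/384; Fahad 5/96; Ghada 5/48; Hamid 5/96; Hanan 3/8; Ibtisam 5/384; Khalida 5/48; Layth 5/144; Nabil 5/384; Samir 5/96; Tariq 5/384; Umar 5/144; Yasmin 5/144; Zuhair 5/48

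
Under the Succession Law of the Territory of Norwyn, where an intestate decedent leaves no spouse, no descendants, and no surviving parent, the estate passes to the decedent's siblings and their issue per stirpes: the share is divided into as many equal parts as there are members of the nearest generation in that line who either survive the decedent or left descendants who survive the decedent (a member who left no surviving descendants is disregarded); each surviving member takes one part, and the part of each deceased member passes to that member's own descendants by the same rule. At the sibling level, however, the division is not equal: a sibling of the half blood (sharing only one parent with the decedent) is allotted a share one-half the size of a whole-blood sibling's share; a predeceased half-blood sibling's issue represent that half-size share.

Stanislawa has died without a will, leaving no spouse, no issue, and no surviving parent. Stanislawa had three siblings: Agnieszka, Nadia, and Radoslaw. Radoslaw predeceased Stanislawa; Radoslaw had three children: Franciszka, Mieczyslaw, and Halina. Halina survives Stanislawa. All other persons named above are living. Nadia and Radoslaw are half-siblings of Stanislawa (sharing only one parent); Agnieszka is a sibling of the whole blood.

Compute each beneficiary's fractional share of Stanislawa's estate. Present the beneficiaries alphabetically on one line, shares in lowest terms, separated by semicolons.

Agnieszka 1/2; Franciszka 1/12; Halina 1/12; Mieczyslaw 1/12; Nadia 1/4

No spouse, descendants, or parent survives, so the estate passes to Stanislawa's siblings per stirpes.
Half-blood siblings count for one-half the weight of whole-blood siblings at the initial division.
Dividing 1 in proportion to weights (total weight 2): Agnieszka (weight 1) → 1/2; Nadia (weight 1/2) → 1/4; Radoslaw (weight 1/2) → 1/4.
Agnieszka is living and takes 1/2.
Nadia is living and takes 1/4.
Radoslaw predeceased; the 1/4 allotted to Radoslaw's branch passes to Radoslaw's issue by representation.
The 1/4 is divided into 3 equal shares of 1/12 among Franciszka, Mieczyslaw, Halina.
Franciszka is living and takes 1/12.
Mieczyslaw is living and takes 1/12.
Halina is living and takes 1/12.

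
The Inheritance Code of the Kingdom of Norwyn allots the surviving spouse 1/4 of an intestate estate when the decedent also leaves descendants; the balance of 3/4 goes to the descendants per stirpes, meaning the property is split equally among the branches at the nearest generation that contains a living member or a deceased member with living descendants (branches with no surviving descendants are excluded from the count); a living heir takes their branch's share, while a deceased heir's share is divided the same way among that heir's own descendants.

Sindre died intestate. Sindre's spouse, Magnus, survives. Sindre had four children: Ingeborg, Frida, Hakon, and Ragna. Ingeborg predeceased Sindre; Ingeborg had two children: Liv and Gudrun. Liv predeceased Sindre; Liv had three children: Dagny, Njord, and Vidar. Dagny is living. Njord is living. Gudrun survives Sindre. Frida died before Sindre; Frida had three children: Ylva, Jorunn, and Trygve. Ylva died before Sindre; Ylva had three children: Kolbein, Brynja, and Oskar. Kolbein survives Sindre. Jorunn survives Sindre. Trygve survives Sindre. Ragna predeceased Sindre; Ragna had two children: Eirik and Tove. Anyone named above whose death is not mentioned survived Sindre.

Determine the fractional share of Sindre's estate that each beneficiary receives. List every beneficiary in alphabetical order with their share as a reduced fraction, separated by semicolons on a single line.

Brynja 1/48; Dagny 1/32; Eirik 3/32; Gudrun 3/32; Hakon 3/16; Jorunn 1/16; Kolbein 1/48; Magnus 1/4; Njord 1/32; Oskar 1/48; Tove 3/32; Trygve 1/16; Vidar 1/32

Magnus, as surviving spouse, takes 1/4.
The remaining 3/4 passes to Sindre's descendants per stirpes.
The 3/4 is divided into 4 equal shares of 3/16 among Ingeborg, Frida, Hakon, Ragna.
Ingeborg predeceased; the 3/16 allotted to Ingeborg's branch passes to Ingeborg's issue by representation.
The 3/16 is divided into 2 equal shares of 3/32 among Liv, Gudrun.
Liv predeceased; the 3/32 allotted to Liv's branch passes to Liv's issue by representation.
The 3/32 is divided into 3 equal shares of 1/32 among Dagny, Njord, Vidar.
Dagny is living and takes 1/32.
Njord is living and takes 1/32.
Vidar is living and takes 1/32.
Gudrun is living and takes 3/32.
Frida predeceased; the 3/16 allotted to Frida's branch passes to Frida's issue by representation.
The 3/16 is divided into 3 equal shares of 1/16 among Ylva, Jorunn, Trygve.
Ylva predeceased; the 1/16 allotted to Ylva's branch passes to Ylva's issue by representation.
The 1/16 is divided into 3 equal shares of 1/48 among Kolbein, Brynja, Oskar.
Kolbein is living and takes 1/48.
Brynja is living and takes 1/48.
Oskar is living and takes 1/48.
Jorunn is living and takes 1/16.
Trygve is living and takes 1/16.
Hakon is living and takes 3/16.
Ragna predeceased; the 3/16 allotted to Ragna's branch passes to Ragna's issue by representation.
The 3/16 is divided into 2 equal shares of 3/32 among Eirik, Tove.
Eirik is living and takes 3/32.
Tove is living and takes 3/32.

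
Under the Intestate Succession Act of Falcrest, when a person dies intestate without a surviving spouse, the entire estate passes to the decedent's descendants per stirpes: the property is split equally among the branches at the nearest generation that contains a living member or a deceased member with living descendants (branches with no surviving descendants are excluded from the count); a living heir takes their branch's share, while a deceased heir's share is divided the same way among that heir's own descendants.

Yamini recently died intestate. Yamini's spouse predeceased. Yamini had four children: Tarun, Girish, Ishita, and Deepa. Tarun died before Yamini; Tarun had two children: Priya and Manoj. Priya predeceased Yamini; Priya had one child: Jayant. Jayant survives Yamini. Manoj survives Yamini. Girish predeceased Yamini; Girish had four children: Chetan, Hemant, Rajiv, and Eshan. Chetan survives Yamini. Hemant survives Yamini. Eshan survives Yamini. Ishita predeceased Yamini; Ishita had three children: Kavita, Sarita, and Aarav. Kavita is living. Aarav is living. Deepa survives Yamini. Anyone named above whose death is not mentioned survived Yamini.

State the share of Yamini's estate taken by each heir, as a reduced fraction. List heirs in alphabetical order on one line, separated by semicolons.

There is no surviving spouse, so the entire estate passes to Yamini's descendants per stirpes.
The estate is divided into 4 equal shares of 1/4 among Tarun, Girish, Ishita, Deepa.
Tarun predeceased; the 1/4 allotted to Tarun's branch passes to Tarun's issue by representation.
The 1/4 is divided into 2 equal shares of 1/8 among Priya, Manoj.
Priya predeceased; the 1/8 allotted to Priya's branch passes to Priya's issue by representation.
Jayant is the sole taker at this level and receives the full 1/8.
Manoj is living and takes 1/8.
Girish predeceased; the 1/4 allotted to Girish's branch passes to Girish's issue by representation.
The 1/4 is divided into 4 equal shares of 1/16 among Chetan, Hemant, Rajiv, Eshan.
Chetan is living and takes 1/16.
Hemant is living and takes 1/16.
Rajiv is living and takes 1/16.
Eshan is living and takes 1/16.
Ishita predeceased; the 1/4 allotted to Ishita's branch passes to Ishita's issue by representation.
The 1/4 is divided into 3 equal shares of 1/12 among Kavita, Sarita, Aarav.
Kavita is living and takes 1/12.
Sarita is living and takes 1/12.
Aarav is living and takes 1/12.
Deepa is living and takes 1/4.

Aarav 1/12; Chetan 1/16; Deepa 1/4; Eshan 1/16; Hemant 1/16; Jayant 1/8; Kavita 1/12; Manoj 1/8; Rajiv 1/16; Sarita 1/12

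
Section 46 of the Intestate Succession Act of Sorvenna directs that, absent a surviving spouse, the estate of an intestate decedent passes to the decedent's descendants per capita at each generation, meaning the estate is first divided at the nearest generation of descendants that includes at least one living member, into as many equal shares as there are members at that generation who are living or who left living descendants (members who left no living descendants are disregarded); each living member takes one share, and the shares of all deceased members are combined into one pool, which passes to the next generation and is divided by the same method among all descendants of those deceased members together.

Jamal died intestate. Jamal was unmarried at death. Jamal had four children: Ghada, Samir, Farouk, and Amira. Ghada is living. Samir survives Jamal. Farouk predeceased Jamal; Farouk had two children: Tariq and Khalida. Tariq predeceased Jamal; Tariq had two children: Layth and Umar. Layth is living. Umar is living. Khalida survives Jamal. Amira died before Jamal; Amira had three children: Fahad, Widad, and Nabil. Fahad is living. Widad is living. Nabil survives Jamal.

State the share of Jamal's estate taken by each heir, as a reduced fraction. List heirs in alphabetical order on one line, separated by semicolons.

Fahad 1/10; Ghada 1/4; Khalida 1/10; Layth 1/20; Nabil 1/10; Samir 1/4; Umar 1/20; Widad 1/10

There is no surviving spouse, so the entire estate passes to Jamal's descendants per capita at each generation.
At generation 1 (Ghada, Samir, Farouk, Amira) there are 4 shares of (1)/4 = 1/4 each.
Living: Ghada and Samir — each takes 1/4.
Deceased: Farouk and Amira. Their combined 1/2 is pooled and carried to generation 2.
At generation 2 (Tariq, Khalida, Fahad, Widad, Nabil) there are 5 shares of (1/2)/5 = 1/10 each.
Living: Khalida, Fahad, Widad, and Nabil — each takes 1/10.
Deceased: Tariq. That 1/10 share is carried to generation 3.
At generation 3 (Layth, Umar) there are 2 shares of (1/10)/2 = 1/20 each.
Living: Layth and Umar — each takes 1/20.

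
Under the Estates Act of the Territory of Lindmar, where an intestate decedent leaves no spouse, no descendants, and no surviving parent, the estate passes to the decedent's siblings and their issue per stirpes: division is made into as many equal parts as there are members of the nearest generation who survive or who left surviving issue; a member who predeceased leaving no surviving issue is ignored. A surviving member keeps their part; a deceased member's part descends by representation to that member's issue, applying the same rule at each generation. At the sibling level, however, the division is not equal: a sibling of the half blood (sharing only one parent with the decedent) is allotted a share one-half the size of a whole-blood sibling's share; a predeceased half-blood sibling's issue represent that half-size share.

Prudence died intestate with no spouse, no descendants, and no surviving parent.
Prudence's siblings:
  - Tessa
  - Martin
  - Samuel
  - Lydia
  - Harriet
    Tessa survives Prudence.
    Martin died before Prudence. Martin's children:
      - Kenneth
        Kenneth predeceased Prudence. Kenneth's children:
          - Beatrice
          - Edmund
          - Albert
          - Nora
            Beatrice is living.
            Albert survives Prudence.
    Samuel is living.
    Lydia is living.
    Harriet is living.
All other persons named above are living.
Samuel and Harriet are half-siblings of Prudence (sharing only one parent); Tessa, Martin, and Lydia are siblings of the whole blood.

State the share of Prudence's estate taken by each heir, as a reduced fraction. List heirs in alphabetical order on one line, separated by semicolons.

No spouse, descendants, or parent survives, so the estate passes to Prudence's siblings per stirpes.
Half-blood siblings count for one-half the weight of whole-blood siblings at the initial division.
Dividing 1 in proportion to weights (total weight 4): Tessa (weight 1) → 1/4; Martin (weight 1) → 1/4; Samuel (weight 1/2) → 1/8; Lydia (weight 1) → 1/4; Harriet (weight 1/2) → 1/8.
Tessa is living and takes 1/4.
Martin predeceased; the 1/4 allotted to Martin's branch passes to Martin's issue by representation.
Kenneth's line is the sole branch at this level, so the full 1/4 passes to Kenneth's issue by representation.
The 1/4 is divided into 4 equal shares of 1/16 among Beatrice, Edmund, Albert, Nora.
Beatrice is living and takes 1/16.
Edmund is living and takes 1/16.
Albert is living and takes 1/16.
Nora is living and takes 1/16.
Samuel is living and takes 1/8.
Lydia is living and takes 1/4.
Harriet is living and takes 1/8.

Albert 1/16; Beatrice 1/16; Edmund 1/16; Harriet 1/8; Lydia 1/4; Nora 1/16; Samuel 1/8; Tessa 1/4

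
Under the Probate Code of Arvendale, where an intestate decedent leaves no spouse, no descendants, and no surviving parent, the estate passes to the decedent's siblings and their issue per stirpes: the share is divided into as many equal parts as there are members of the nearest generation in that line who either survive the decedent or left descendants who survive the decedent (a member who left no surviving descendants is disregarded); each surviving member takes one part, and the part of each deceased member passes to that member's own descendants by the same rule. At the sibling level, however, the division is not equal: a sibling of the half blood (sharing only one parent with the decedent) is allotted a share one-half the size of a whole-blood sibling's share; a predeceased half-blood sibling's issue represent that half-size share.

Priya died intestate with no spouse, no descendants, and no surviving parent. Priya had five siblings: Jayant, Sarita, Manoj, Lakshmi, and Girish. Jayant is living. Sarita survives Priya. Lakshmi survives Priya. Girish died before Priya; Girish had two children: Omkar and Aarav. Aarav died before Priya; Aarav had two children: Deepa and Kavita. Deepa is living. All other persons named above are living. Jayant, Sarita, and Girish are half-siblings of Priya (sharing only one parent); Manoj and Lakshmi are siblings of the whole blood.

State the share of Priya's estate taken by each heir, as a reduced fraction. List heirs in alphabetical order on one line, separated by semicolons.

Deepa 1/28; Jayant 1/7; Kavita 1/28; Lakshmi 2/7; Manoj 2/7; Omkar 1/14; Sarita 1/7

No spouse, descendants, or parent survives, so the estate passes to Priya's siblings per stirpes.
Half-blood siblings count for one-half the weight of whole-blood siblings at the initial division.
Dividing 1 in proportion to weights (total weight 7/2): Jayant (weight 1/2) → 1/7; Sarita (weight 1/2) → 1/7; Manoj (weight 1) → 2/7; Lakshmi (weight 1) → 2/7; Girish (weight 1/2) → 1/7.
Jayant is living and takes 1/7.
Sarita is living and takes 1/7.
Manoj is living and takes 2/7.
Lakshmi is living and takes 2/7.
Girish predeceased; the 1/7 allotted to Girish's branch passes to Girish's issue by representation.
The 1/7 is divided into 2 equal shares of 1/14 among Omkar, Aarav.
Omkar is living and takes 1/14.
Aarav predeceased; the 1/14 allotted to Aarav's branch passes to Aarav's issue by representation.
The 1/14 is divided into 2 equal shares of 1/28 among Deepa, Kavita.
Deepa is living and takes 1/28.
Kavita is living and takes 1/28.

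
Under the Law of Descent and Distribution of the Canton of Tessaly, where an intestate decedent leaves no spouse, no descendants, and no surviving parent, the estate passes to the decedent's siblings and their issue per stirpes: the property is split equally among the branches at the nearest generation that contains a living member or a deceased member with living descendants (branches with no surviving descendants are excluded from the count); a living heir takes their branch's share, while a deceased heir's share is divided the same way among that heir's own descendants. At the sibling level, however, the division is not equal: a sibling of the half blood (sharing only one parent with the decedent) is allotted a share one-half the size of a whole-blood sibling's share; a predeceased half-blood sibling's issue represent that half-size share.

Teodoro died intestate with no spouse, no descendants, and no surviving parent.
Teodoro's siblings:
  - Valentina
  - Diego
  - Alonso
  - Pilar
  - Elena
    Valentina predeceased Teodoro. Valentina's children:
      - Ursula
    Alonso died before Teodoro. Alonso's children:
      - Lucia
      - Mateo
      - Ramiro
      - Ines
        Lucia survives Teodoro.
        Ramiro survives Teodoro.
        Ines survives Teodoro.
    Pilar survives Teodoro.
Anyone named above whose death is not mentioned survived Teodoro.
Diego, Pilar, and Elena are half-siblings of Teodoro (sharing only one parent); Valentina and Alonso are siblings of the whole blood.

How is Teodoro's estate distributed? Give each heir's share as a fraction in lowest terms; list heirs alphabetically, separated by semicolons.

Diego 1/7; Elena 1/7; Ines 1/14; Lucia 1/14; Mateo 1/14; Pilar 1/7; Ramiro 1/14; Ursula 2/7

No spouse, descendants, or parent survives, so the estate passes to Teodoro's siblings per stirpes.
Half-blood siblings count for one-half the weight of whole-blood siblings at the initial division.
Dividing 1 in proportion to weights (total weight 7/2): Valentina (weight 1) → 2/7; Diego (weight 1/2) → 1/7; Alonso (weight 1) → 2/7; Pilar (weight 1/2) → 1/7; Elena (weight 1/2) → 1/7.
Valentina predeceased; the 2/7 allotted to Valentina's branch passes to Valentina's issue by representation.
Ursula is the sole taker at this level and receives the full 2/7.
Diego is living and takes 1/7.
Alonso predeceased; the 2/7 allotted to Alonso's branch passes to Alonso's issue by representation.
The 2/7 is divided into 4 equal shares of 1/14 among Lucia, Mateo, Ramiro, Ines.
Lucia is living and takes 1/14.
Mateo is living and takes 1/14.
Ramiro is living and takes 1/14.
Ines is living and takes 1/14.
Pilar is living and takes 1/7.
Elena is living and takes 1/7.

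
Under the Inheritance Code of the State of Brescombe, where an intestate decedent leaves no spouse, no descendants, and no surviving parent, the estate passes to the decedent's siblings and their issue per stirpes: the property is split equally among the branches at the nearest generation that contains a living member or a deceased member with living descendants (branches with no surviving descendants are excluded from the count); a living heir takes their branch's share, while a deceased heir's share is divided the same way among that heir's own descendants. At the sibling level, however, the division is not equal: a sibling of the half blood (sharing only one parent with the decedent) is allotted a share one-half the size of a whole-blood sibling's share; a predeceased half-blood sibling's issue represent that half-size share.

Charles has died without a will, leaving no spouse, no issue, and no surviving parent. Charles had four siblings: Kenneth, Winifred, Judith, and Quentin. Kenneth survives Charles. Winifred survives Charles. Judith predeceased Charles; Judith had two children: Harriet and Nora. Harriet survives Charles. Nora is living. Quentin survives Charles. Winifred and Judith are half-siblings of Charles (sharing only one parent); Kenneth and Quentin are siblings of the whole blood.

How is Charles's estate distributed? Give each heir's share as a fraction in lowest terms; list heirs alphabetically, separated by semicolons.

No spouse, descendants, or parent survives, so the estate passes to Charles's siblings per stirpes.
Half-blood siblings count for one-half the weight of whole-blood siblings at the initial division.
Dividing 1 in proportion to weights (total weight 3): Kenneth (weight 1) → 1/3; Winifred (weight 1/2) → 1/6; Judith (weight 1/2) → 1/6; Quentin (weight 1) → 1/3.
Kenneth is living and takes 1/3.
Winifred is living and takes 1/6.
Judith predeceased; the 1/6 allotted to Judith's branch passes to Judith's issue by representation.
The 1/6 is divided into 2 equal shares of 1/12 among Harriet, Nora.
Harriet is living and takes 1/12.
Nora is living and takes 1/12.
Quentin is living and takes 1/3.

Harriet 1/12; Kenneth 1/3; Nora 1/12; Quentin 1/3; Winifred 1/6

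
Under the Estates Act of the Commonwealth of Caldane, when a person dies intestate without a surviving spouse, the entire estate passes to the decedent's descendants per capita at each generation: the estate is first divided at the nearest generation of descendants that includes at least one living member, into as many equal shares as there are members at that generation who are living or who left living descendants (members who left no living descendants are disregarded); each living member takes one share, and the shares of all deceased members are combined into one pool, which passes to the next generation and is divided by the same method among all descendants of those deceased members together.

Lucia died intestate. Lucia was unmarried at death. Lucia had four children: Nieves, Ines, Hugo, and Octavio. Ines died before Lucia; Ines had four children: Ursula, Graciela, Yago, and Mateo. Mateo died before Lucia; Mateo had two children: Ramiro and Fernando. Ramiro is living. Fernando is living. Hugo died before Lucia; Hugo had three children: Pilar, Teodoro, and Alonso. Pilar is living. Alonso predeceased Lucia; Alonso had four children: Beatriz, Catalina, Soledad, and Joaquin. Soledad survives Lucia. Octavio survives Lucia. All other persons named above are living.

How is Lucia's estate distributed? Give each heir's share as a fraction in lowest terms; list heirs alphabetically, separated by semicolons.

Beatriz 1/42; Catalina 1/42; Fernando 1/42; Graciela 1/14; Joaquin 1/42; Nieves 1/4; Octavio 1/4; Pilar 1/14; Ramiro 1/42; Soledad 1/42; Teodoro 1/14; Ursula 1/14; Yago 1/14

There is no surviving spouse, so the entire estate passes to Lucia's descendants per capita at each generation.
At generation 1 (Nieves, Ines, Hugo, Octavio) there are 4 shares of (1)/4 = 1/4 each.
Living: Nieves and Octavio — each takes 1/4.
Deceased: Ines and Hugo. Their combined 1/2 is pooled and carried to generation 2.
At generation 2 (Ursula, Graciela, Yago, Mateo, Pilar, Teodoro, Alonso) there are 7 shares of (1/2)/7 = 1/14 each.
Living: Ursula, Graciela, Yago, Pilar, and Teodoro — each takes 1/14.
Deceased: Mateo and Alonso. Their combined 1/7 is pooled and carried to generation 3.
At generation 3 (Ramiro, Fernando, Beatriz, Catalina, Soledad, Joaquin) there are 6 shares of (1/7)/6 = 1/42 each.
Living: Ramiro, Fernando, Beatriz, Catalina, Soledad, and Joaquin — each takes 1/42.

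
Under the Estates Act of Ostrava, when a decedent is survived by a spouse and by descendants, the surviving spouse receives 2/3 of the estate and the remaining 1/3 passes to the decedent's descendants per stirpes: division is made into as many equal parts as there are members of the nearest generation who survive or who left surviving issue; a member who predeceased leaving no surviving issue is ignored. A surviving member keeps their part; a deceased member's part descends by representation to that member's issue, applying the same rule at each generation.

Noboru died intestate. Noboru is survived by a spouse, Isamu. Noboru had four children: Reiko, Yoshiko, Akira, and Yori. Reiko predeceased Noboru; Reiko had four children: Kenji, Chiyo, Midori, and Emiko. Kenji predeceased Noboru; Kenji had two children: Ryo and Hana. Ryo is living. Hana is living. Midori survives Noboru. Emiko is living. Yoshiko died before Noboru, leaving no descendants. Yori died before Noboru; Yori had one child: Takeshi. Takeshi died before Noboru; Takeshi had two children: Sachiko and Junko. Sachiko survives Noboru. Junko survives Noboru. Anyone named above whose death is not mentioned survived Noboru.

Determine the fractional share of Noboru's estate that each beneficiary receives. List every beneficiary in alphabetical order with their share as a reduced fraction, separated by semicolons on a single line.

Akira 1/9; Chiyo 1/36; Emiko 1/36; Hana 1/72; Isamu 2/3; Junko 1/18; Midori 1/36; Ryo 1/72; Sachiko 1/18

Isamu, as surviving spouse, takes 2/3.
The remaining 1/3 passes to Noboru's descendants per stirpes.
Yoshiko left no surviving issue, so that branch lapses and is disregarded.
The 1/3 is divided into 3 equal shares of 1/9 among Reiko, Akira, Yori.
Reiko predeceased; the 1/9 allotted to Reiko's branch passes to Reiko's issue by representation.
The 1/9 is divided into 4 equal shares of 1/36 among Kenji, Chiyo, Midori, Emiko.
Kenji predeceased; the 1/36 allotted to Kenji's branch passes to Kenji's issue by representation.
The 1/36 is divided into 2 equal shares of 1/72 among Ryo, Hana.
Ryo is living and takes 1/72.
Hana is living and takes 1/72.
Chiyo is living and takes 1/36.
Midori is living and takes 1/36.
Emiko is living and takes 1/36.
Akira is living and takes 1/9.
Yori predeceased; the 1/9 allotted to Yori's branch passes to Yori's issue by representation.
Takeshi's line is the sole branch at this level, so the full 1/9 passes to Takeshi's issue by representation.
The 1/9 is divided into 2 equal shares of 1/18 among Sachiko, Junko.
Sachiko is living and takes 1/18.
Junko is living and takes 1/18.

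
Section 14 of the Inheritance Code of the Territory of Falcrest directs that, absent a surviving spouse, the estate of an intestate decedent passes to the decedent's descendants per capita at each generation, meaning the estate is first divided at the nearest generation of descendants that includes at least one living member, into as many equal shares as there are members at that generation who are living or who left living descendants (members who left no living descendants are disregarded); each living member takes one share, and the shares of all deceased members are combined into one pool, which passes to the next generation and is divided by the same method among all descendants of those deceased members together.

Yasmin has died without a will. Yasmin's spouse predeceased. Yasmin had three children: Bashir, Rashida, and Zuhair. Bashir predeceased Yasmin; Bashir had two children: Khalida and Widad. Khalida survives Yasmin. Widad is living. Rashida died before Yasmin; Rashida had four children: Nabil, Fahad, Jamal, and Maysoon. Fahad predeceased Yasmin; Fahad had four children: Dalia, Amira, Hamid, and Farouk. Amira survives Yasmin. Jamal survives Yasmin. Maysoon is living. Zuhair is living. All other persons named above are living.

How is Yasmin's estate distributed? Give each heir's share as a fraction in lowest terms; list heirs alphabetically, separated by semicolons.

Amira 1/36; Dalia 1/36; Farouk 1/36; Hamid 1/36; Jamal 1/9; Khalida 1/9; Maysoon 1/9; Nabil 1/9; Widad 1/9; Zuhair 1/3

There is no surviving spouse, so the entire estate passes to Yasmin's descendants per capita at each generation.
At generation 1 (Bashir, Rashida, Zuhair) there are 3 shares of (1)/3 = 1/3 each.
Living: Zuhair — each takes 1/3.
Deceased: Bashir and Rashida. Their combined 2/3 is pooled and carried to generation 2.
At generation 2 (Khalida, Widad, Nabil, Fahad, Jamal, Maysoon) there are 6 shares of (2/3)/6 = 1/9 each.
Living: Khalida, Widad, Nabil, Jamal, and Maysoon — each takes 1/9.
Deceased: Fahad. That 1/9 share is carried to generation 3.
At generation 3 (Dalia, Amira, Hamid, Farouk) there are 4 shares of (1/9)/4 = 1/36 each.
Living: Dalia, Amira, Hamid, and Farouk — each takes 1/36.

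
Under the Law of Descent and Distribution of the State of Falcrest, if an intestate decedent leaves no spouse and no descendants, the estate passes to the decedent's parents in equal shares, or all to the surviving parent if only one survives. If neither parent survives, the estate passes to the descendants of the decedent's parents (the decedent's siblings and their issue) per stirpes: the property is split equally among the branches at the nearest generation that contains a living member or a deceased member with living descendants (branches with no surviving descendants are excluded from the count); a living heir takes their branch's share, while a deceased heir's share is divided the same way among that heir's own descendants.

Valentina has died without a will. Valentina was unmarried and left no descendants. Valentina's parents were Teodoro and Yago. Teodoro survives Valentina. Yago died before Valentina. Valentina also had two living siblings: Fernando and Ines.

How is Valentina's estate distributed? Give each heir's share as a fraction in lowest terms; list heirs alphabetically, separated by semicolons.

Only one parent, Teodoro, survives, so Teodoro takes the entire estate. The siblings take nothing because a surviving parent has priority.

Teodoro 1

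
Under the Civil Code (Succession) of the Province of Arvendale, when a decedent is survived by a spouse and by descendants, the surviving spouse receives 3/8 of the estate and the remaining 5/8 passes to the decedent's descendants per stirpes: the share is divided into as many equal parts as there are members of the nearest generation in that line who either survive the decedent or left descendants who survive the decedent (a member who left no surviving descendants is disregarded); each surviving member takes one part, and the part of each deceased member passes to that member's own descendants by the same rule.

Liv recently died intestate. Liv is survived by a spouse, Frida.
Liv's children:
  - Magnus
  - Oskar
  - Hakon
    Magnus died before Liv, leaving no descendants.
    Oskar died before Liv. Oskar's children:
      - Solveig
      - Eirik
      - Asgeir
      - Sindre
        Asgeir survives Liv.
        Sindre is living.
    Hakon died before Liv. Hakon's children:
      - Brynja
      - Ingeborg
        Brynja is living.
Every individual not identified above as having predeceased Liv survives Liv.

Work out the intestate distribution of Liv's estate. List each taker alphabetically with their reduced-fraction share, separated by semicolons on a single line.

Asgeir 5/64; Brynja 5/32; Eirik 5/64; Frida 3/8; Ingeborg 5/32; Sindre 5/64; Solveig 5/64

Frida, as surviving spouse, takes 3/8.
The remaining 5/8 passes to Liv's descendants per stirpes.
Magnus left no surviving issue, so that branch lapses and is disregarded.
The 5/8 is divided into 2 equal shares of 5/16 among Oskar, Hakon.
Oskar predeceased; the 5/16 allotted to Oskar's branch passes to Oskar's issue by representation.
The 5/16 is divided into 4 equal shares of 5/64 among Solveig, Eirik, Asgeir, Sindre.
Solveig is living and takes 5/64.
Eirik is living and takes 5/64.
Asgeir is living and takes 5/64.
Sindre is living and takes 5/64.
Hakon predeceased; the 5/16 allotted to Hakon's branch passes to Hakon's issue by representation.
The 5/16 is divided into 2 equal shares of 5/32 among Brynja, Ingeborg.
Brynja is living and takes 5/32.
Ingeborg is living and takes 5/32.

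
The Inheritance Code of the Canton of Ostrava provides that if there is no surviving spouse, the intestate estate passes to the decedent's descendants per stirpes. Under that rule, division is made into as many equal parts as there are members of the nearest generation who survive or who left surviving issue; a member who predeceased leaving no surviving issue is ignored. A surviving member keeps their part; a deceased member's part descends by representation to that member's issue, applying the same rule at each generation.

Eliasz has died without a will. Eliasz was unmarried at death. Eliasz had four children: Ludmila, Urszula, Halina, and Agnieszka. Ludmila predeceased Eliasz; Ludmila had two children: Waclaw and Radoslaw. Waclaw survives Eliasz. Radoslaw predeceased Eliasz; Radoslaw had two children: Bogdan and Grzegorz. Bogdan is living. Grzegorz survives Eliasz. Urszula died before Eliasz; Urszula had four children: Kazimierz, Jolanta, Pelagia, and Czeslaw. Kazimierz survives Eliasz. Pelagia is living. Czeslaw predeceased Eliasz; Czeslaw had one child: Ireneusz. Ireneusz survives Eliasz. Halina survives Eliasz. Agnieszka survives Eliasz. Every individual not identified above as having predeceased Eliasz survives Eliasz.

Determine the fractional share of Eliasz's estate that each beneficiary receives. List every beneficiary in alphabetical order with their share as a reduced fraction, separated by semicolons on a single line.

There is no surviving spouse, so the entire estate passes to Eliasz's descendants per stirpes.
The estate is divided into 4 equal shares of 1/4 among Ludmila, Urszula, Halina, Agnieszka.
Ludmila predeceased; the 1/4 allotted to Ludmila's branch passes to Ludmila's issue by representation.
The 1/4 is divided into 2 equal shares of 1/8 among Waclaw, Radoslaw.
Waclaw is living and takes 1/8.
Radoslaw predeceased; the 1/8 allotted to Radoslaw's branch passes to Radoslaw's issue by representation.
The 1/8 is divided into 2 equal shares of 1/16 among Bogdan, Grzegorz.
Bogdan is living and takes 1/16.
Grzegorz is living and takes 1/16.
Urszula predeceased; the 1/4 allotted to Urszula's branch passes to Urszula's issue by representation.
The 1/4 is divided into 4 equal shares of 1/16 among Kazimierz, Jolanta, Pelagia, Czeslaw.
Kazimierz is living and takes 1/16.
Jolanta is living and takes 1/16.
Pelagia is living and takes 1/16.
Czeslaw predeceased; the 1/16 allotted to Czeslaw's branch passes to Czeslaw's issue by representation.
Ireneusz is the sole taker at this level and receives the full 1/16.
Halina is living and takes 1/4.
Agnieszka is living and takes 1/4.

Agnieszka 1/4; Bogdan 1/16; Grzegorz 1/16; Halina 1/4; Ireneusz 1/16; Jolanta 1/16; Kazimierz 1/16; Pelagia 1/16; Waclaw 1/8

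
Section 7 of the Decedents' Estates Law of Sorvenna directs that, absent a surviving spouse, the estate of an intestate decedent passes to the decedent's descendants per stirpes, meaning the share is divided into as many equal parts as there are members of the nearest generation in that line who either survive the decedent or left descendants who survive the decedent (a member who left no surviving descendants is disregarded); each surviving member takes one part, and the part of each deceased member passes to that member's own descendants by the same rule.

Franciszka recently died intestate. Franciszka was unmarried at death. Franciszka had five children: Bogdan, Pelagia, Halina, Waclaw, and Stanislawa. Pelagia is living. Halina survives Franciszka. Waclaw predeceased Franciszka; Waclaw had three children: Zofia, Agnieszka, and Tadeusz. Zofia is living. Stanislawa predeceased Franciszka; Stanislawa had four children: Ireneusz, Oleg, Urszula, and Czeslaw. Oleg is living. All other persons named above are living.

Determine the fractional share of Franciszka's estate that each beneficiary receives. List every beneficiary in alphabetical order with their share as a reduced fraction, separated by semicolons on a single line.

Agnieszka 1/15; Bogdan 1/5; Czeslaw 1/20; Halina 1/5; Ireneusz 1/20; Oleg 1/20; Pelagia 1/5; Tadeusz 1/15; Urszula 1/20; Zofia 1/15

There is no surviving spouse, so the entire estate passes to Franciszka's descendants per stirpes.
The estate is divided into 5 equal shares of 1/5 among Bogdan, Pelagia, Halina, Waclaw, Stanislawa.
Bogdan is living and takes 1/5.
Pelagia is living and takes 1/5.
Halina is living and takes 1/5.
Waclaw predeceased; the 1/5 allotted to Waclaw's branch passes to Waclaw's issue by representation.
The 1/5 is divided into 3 equal shares of 1/15 among Zofia, Agnieszka, Tadeusz.
Zofia is living and takes 1/15.
Agnieszka is living and takes 1/15.
Tadeusz is living and takes 1/15.
Stanislawa predeceased; the 1/5 allotted to Stanislawa's branch passes to Stanislawa's issue by representation.
The 1/5 is divided into 4 equal shares of 1/20 among Ireneusz, Oleg, Urszula, Czeslaw.
Ireneusz is living and takes 1/20.
Oleg is living and takes 1/20.
Urszula is living and takes 1/20.
Czeslaw is living and takes 1/20.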